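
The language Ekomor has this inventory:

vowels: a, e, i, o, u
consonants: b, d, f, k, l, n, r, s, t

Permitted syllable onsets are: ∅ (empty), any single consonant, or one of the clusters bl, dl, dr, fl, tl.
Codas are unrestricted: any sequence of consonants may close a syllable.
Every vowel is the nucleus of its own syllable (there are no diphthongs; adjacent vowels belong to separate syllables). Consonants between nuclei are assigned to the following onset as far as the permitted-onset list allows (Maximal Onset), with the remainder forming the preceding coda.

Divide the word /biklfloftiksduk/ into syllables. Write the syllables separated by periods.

Vowels present: i, o, i, u; each is a nucleus, giving 4 syllables.
σ1/σ2 boundary: cluster /klfl/ — the longest permitted-onset suffix is /fl/; onset = /fl/, preceding coda = /kl/.
σ2/σ3 boundary: cluster /ft/ — the longest permitted-onset suffix is /t/; onset = /t/, preceding coda = /f/.
σ3/σ4 boundary: /ksd/ splits as /ks/ + /d/ (/d/ is the longest suffix that is a licit onset).

bikl.flof.tiks.duk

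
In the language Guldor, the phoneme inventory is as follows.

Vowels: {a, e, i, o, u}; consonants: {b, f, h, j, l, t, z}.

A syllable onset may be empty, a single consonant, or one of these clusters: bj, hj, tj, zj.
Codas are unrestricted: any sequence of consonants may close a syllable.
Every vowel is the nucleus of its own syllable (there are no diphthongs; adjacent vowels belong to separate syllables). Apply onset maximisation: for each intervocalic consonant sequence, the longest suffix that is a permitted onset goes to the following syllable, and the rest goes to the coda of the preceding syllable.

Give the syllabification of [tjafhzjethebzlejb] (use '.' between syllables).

The vowels are a, e, e, e — 4 nuclei, so 4 syllables.
Between /a/ (V1) and /e/ (V2): cluster /fhzj/ — the longest permitted-onset suffix is /zj/; onset = /zj/, preceding coda = /fh/.
Between /e/ (V2) and /e/ (V3): cluster /th/ — the longest permitted-onset suffix is /h/; onset = /h/, preceding coda = /t/.
Between /e/ (V3) and /e/ (V4): /bzl/ splits as /bz/ + /l/ (/l/ is the longest suffix that is a licit onset).

tjafh.zjet.hebz.lejb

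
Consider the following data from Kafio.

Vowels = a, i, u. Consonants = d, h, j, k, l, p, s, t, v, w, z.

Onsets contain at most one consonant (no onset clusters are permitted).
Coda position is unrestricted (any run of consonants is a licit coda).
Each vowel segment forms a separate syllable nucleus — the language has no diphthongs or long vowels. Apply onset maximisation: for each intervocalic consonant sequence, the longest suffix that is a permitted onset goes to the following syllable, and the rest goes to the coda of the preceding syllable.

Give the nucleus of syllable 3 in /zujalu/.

The vowels are u, a, u — 3 nuclei, so 3 syllables.
The third nucleus (vowel 3 from the left) is /u/.

u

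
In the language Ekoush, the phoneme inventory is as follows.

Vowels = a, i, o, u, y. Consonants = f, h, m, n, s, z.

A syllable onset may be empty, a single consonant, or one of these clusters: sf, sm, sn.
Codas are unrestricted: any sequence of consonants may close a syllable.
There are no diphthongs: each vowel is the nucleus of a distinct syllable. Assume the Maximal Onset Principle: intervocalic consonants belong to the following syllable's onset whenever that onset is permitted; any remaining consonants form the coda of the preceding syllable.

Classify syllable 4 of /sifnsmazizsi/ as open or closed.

open

The vowels are i, a, i, i — 4 nuclei, so 4 syllables.
V1 /i/ – V2 /a/: /fnsm/ — longest licit onset from the right is /sm/, leaving /fn/ as coda.
V2 /a/ – V3 /i/: /z/ is a single consonant, so it becomes the next onset.
V3 /i/ – V4 /i/: /zs/ — longest licit onset from the right is /s/, leaving /z/ as coda.
Putting it together: sifn.sma.ziz.si.
Syllable 4 is /si/; it ends in its nucleus with no coda, so it is open.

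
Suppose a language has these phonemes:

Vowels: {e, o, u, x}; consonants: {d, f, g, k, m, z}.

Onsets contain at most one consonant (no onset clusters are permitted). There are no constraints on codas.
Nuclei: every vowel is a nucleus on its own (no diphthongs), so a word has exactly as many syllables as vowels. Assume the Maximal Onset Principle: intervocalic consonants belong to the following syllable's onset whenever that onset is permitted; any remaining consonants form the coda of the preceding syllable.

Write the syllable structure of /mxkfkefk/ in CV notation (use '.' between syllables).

CVCC.CVCC

Vowels present: x, e; each is a nucleus, giving 2 syllables.
Between /x/ (V1) and /e/ (V2): /kfk/ splits as /kf/ + /k/ (/k/ is the longest suffix that is a licit onset).
Result: mxkf.kefk.
Mapping each syllable to C/V: /mxkf/ → CVCC, /kefk/ → CVCC.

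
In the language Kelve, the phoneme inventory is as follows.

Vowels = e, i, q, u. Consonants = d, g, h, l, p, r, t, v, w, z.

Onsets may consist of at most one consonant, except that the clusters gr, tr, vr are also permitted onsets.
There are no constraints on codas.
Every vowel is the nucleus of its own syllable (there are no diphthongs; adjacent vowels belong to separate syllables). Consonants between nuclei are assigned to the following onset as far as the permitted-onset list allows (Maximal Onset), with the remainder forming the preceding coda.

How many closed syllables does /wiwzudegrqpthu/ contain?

2

The vowels are i, u, e, q, u — 5 nuclei, so 5 syllables.
V1 /i/ – V2 /u/: /wz/ — longest licit onset from the right is /z/, leaving /w/ as coda.
V2 /u/ – V3 /e/: /d/ → onset of the next syllable (single consonants are always licit onsets).
V3 /e/ – V4 /q/: /gr/ — entire cluster is a permitted onset → onset /gr/, coda ∅.
V4 /q/ – V5 /u/: cluster /pth/ — the longest permitted-onset suffix is /h/; onset = /h/, preceding coda = /pt/.
Result: wiw.zu.de.grqpt.hu.
Classifying each syllable: /wiw/ (closed), /zu/ (open), /de/ (open), /grqpt/ (closed), /hu/ (open).
Closed syllables: 2.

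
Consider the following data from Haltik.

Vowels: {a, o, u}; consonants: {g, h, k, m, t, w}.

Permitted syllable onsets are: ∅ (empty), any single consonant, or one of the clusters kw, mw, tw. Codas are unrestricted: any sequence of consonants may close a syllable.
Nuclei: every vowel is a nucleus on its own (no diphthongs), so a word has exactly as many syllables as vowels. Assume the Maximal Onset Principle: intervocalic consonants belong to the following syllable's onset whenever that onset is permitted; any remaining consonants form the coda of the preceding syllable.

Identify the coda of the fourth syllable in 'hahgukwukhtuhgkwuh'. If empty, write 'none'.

hg

The vowels are a, u, u, u, u — 5 nuclei, so 5 syllables.
/a…u/ gap (V1→V2): /hg/ — longest licit onset from the right is /g/, leaving /h/ as coda.
/u…u/ gap (V2→V3): /kw/ is a licit onset in full, so it all attaches to the next syllable.
/u…u/ gap (V3→V4): /kht/ — longest licit onset from the right is /t/, leaving /kh/ as coda.
/u…u/ gap (V4→V5): /hgkw/ splits as /hg/ + /kw/ (/kw/ is the longest suffix that is a licit onset).
Putting it together: hah.gu.kwukh.tuhg.kwuh.
Syllable 4 is /tuhg/: onset /t/, nucleus /u/, coda /hg/.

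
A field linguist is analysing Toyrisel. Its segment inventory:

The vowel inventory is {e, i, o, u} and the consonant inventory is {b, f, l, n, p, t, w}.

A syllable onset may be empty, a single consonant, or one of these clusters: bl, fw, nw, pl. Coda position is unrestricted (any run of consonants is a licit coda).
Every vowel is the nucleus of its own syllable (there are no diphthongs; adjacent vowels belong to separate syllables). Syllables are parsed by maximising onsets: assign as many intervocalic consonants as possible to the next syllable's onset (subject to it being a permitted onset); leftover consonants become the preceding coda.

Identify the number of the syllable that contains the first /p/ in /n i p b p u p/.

Vowels present: i, u; each is a nucleus, giving 2 syllables.
Between /i/ (V1) and /u/ (V2): /pbp/; trying suffixes from longest down, /p/ is the first permitted one, so coda /pb/ | onset /p/.
Putting it together: nipb.pup.
The first /p/ is in the coda of syllable 1 (/nipb/).

1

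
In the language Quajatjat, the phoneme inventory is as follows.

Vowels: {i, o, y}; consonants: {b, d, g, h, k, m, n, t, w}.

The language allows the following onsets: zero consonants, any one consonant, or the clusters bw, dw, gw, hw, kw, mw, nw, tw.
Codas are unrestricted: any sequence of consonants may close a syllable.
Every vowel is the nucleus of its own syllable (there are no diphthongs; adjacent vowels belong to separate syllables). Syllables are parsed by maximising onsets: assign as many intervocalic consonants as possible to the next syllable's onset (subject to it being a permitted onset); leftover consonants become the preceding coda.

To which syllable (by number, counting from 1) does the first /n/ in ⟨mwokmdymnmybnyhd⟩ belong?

Nuclei (vowels): o, y, y, y → 4 syllables.
Between /o/ (V1) and /y/ (V2): cluster /kmd/ — the longest permitted-onset suffix is /d/; onset = /d/, preceding coda = /km/.
Between /y/ (V2) and /y/ (V3): cluster /mnm/ — the longest permitted-onset suffix is /m/; onset = /m/, preceding coda = /mn/.
Between /y/ (V3) and /y/ (V4): /bn/ splits as /b/ + /n/ (/n/ is the longest suffix that is a licit onset).
Syllabification: mwokm.dymn.myb.nyhd.
The first /n/ is in the coda of syllable 2 (/dymn/).

2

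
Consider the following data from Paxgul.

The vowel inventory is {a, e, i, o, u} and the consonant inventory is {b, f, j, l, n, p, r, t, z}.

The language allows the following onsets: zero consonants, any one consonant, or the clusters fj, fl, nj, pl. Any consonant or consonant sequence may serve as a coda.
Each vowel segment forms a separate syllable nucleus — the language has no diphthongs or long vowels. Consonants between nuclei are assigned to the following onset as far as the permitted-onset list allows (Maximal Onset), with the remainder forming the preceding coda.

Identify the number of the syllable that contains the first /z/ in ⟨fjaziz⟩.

Vowels present: a, i; each is a nucleus, giving 2 syllables.
/a…i/ gap (V1→V2): /z/ → onset of the next syllable (single consonants are always licit onsets).
Putting it together: fja.ziz.
The first /z/ is in the onset of syllable 2 (/ziz/).

2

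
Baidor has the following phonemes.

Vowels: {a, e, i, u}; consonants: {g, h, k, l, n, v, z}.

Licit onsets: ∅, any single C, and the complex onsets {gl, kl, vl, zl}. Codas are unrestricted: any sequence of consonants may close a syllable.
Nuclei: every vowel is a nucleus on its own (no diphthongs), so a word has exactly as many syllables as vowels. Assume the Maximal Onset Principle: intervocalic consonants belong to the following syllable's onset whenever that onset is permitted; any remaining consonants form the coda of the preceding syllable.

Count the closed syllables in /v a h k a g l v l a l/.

The vowels are a, a, a — 3 nuclei, so 3 syllables.
σ1/σ2 boundary: /hk/ — longest licit onset from the right is /k/, leaving /h/ as coda.
σ2/σ3 boundary: /glvl/; trying suffixes from longest down, /vl/ is the first permitted one, so coda /gl/ | onset /vl/.
Result: vah.kagl.vlal.
Classifying each syllable: /vah/ (closed), /kagl/ (closed), /vlal/ (closed).
Closed syllables: 3.

3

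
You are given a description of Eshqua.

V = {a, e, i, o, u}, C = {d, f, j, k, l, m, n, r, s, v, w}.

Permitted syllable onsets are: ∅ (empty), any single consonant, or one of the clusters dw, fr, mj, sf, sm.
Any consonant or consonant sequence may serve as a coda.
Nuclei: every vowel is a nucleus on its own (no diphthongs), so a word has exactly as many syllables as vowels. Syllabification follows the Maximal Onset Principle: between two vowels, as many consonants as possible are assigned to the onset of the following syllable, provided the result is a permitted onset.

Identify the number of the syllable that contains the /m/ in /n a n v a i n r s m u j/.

4

Nuclei (vowels): a, a, i, u → 4 syllables.
V1 /a/ – V2 /a/: cluster /nv/ — the longest permitted-onset suffix is /v/; onset = /v/, preceding coda = /n/.
V2 /a/ – V3 /i/: nothing intervenes; syllable break is V.V.
V3 /i/ – V4 /u/: /nrsm/ splits as /nr/ + /sm/ (/sm/ is the longest suffix that is a licit onset).
So the parse is nan.va.inr.smuj.
The /m/ is in the onset of syllable 4 (/smuj/).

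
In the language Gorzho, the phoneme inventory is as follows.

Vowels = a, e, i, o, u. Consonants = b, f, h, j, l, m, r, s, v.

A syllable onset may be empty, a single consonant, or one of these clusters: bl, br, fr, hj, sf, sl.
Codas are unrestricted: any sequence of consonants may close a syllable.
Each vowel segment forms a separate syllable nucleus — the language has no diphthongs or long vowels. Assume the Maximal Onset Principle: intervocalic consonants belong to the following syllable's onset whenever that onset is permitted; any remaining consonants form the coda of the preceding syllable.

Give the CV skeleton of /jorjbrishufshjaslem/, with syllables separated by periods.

CVCC.CCVC.CVCC.CCV.CCVC

Vowels present: o, i, u, a, e; each is a nucleus, giving 5 syllables.
σ1/σ2 boundary: cluster /rjbr/ — the longest permitted-onset suffix is /br/; onset = /br/, preceding coda = /rj/.
σ2/σ3 boundary: cluster /sh/ — the longest permitted-onset suffix is /h/; onset = /h/, preceding coda = /s/.
σ3/σ4 boundary: /fshj/; trying suffixes from longest down, /hj/ is the first permitted one, so coda /fs/ | onset /hj/.
σ4/σ5 boundary: /sl/ — entire cluster is a permitted onset → onset /sl/, coda ∅.
So the parse is jorj.bris.hufs.hja.slem.
Mapping each syllable to C/V: /jorj/ → CVCC, /bris/ → CCVC, /hufs/ → CVCC, /hja/ → CCV, /slem/ → CCVC.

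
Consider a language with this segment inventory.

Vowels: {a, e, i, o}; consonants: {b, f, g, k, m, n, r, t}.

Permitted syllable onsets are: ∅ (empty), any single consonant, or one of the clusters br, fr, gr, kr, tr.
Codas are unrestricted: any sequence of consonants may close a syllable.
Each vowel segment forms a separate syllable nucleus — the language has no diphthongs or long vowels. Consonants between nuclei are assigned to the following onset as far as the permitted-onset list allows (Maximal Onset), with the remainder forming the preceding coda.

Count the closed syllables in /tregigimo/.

0

Nuclei (vowels): e, i, i, o → 4 syllables.
σ1/σ2 boundary: /g/ → onset of the next syllable (single consonants are always licit onsets).
σ2/σ3 boundary: /g/ is a single consonant, so it becomes the next onset.
σ3/σ4 boundary: just /m/ — single C goes to the following onset.
Syllabification: tre.gi.gi.mo.
Classifying each syllable: /tre/ (open), /gi/ (open), /gi/ (open), /mo/ (open).
Closed syllables: 0.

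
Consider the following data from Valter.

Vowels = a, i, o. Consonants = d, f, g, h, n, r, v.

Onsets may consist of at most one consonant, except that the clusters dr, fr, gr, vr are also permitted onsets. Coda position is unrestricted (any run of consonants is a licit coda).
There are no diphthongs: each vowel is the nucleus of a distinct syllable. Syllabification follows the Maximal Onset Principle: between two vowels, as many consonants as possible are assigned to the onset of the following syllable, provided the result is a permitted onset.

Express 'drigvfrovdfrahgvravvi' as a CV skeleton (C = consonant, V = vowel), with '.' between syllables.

CCVCC.CCVCC.CCVCC.CCVC.CV

Vowels present: i, o, a, a, i; each is a nucleus, giving 5 syllables.
/i…o/ gap (V1→V2): /gvfr/ splits as /gv/ + /fr/ (/fr/ is the longest suffix that is a licit onset).
/o…a/ gap (V2→V3): cluster /vdfr/ — the longest permitted-onset suffix is /fr/; onset = /fr/, preceding coda = /vd/.
/a…a/ gap (V3→V4): /hgvr/ splits as /hg/ + /vr/ (/vr/ is the longest suffix that is a licit onset).
/a…i/ gap (V4→V5): /vv/ splits as /v/ + /v/ (/v/ is the longest suffix that is a licit onset).
Putting it together: drigv.frovd.frahg.vrav.vi.
Mapping each syllable to C/V: /drigv/ → CCVCC, /frovd/ → CCVCC, /frahg/ → CCVCC, /vrav/ → CCVC, /vi/ → CV.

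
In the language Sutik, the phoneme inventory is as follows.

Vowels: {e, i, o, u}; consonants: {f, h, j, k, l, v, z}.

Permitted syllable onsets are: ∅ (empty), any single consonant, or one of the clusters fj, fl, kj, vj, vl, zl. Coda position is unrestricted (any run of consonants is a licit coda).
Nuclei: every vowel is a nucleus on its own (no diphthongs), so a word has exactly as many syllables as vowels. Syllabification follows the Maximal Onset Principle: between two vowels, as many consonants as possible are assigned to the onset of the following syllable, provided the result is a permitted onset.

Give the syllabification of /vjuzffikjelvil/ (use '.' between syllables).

vjuzf.fi.kjel.vil

The vowels are u, i, e, i — 4 nuclei, so 4 syllables.
σ1/σ2 boundary: /zff/ — longest licit onset from the right is /f/, leaving /zf/ as coda.
σ2/σ3 boundary: cluster /kj/ — /kj/ is itself a permitted onset, so the whole cluster goes right; preceding coda = ∅.
σ3/σ4 boundary: /lv/ — longest licit onset from the right is /v/, leaving /l/ as coda.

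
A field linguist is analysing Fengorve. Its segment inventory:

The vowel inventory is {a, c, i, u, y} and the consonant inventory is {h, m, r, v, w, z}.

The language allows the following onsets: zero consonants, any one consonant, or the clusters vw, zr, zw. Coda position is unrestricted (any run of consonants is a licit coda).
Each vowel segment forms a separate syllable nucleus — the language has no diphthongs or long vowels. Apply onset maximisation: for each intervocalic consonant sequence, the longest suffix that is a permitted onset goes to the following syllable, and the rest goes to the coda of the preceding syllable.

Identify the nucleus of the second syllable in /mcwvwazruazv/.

Vowels present: c, a, u, a; each is a nucleus, giving 4 syllables.
The second nucleus (vowel 2 from the left) is /a/.

a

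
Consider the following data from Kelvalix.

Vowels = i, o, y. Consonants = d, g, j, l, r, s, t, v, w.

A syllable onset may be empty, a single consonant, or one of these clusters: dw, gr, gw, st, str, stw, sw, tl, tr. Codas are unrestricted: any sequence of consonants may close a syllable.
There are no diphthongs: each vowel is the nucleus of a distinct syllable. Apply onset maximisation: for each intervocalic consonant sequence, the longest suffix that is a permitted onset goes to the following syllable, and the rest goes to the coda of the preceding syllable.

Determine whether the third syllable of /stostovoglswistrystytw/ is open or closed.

closed

The vowels are o, o, o, i, y, y — 6 nuclei, so 6 syllables.
σ1/σ2 boundary: /st/ is a licit onset in full, so it all attaches to the next syllable.
σ2/σ3 boundary: /v/ → onset of the next syllable (single consonants are always licit onsets).
σ3/σ4 boundary: /glsw/ splits as /gl/ + /sw/ (/sw/ is the longest suffix that is a licit onset).
σ4/σ5 boundary: cluster /str/ — /str/ is itself a permitted onset, so the whole cluster goes right; preceding coda = ∅.
σ5/σ6 boundary: /st/ — entire cluster is a permitted onset → onset /st/, coda ∅.
Result: sto.sto.vogl.swi.stry.stytw.
Syllable 3 is /vogl/ with coda /gl/, so it is closed.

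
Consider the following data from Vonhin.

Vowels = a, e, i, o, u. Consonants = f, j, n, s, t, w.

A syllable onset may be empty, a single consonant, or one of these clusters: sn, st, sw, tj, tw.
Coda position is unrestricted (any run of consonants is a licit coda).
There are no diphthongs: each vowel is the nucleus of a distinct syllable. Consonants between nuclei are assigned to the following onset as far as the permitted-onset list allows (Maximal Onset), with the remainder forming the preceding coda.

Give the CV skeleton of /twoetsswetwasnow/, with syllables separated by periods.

CCV.VCC.CCV.CCV.CCVC

The vowels are o, e, e, a, o — 5 nuclei, so 5 syllables.
V1 /o/ – V2 /e/: no consonants, so the boundary falls immediately after /o/.
V2 /e/ – V3 /e/: cluster /tssw/ — the longest permitted-onset suffix is /sw/; onset = /sw/, preceding coda = /ts/.
V3 /e/ – V4 /a/: /tw/ is a licit onset in full, so it all attaches to the next syllable.
V4 /a/ – V5 /o/: /sn/ — entire cluster is a permitted onset → onset /sn/, coda ∅.
Result: two.ets.swe.twa.snow.
Mapping each syllable to C/V: /two/ → CCV, /ets/ → VCC, /swe/ → CCV, /twa/ → CCV, /snow/ → CCVC.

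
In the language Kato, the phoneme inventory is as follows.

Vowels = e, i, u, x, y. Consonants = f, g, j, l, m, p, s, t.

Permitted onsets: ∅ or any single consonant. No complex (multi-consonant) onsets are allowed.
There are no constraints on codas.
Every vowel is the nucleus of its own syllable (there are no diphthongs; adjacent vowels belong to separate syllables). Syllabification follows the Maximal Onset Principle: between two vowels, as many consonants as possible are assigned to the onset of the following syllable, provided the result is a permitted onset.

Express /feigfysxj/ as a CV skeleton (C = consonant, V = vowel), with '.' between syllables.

CV.VC.CV.CVC

Nuclei (vowels): e, i, y, x → 4 syllables.
/e…i/ gap (V1→V2): no consonants, so the boundary falls immediately after /e/.
/i…y/ gap (V2→V3): /gf/; trying suffixes from longest down, /f/ is the first permitted one, so coda /g/ | onset /f/.
/y…x/ gap (V3→V4): /s/ → onset of the next syllable (single consonants are always licit onsets).
Putting it together: fe.ig.fy.sxj.
Mapping each syllable to C/V: /fe/ → CV, /ig/ → VC, /fy/ → CV, /sxj/ → CVC.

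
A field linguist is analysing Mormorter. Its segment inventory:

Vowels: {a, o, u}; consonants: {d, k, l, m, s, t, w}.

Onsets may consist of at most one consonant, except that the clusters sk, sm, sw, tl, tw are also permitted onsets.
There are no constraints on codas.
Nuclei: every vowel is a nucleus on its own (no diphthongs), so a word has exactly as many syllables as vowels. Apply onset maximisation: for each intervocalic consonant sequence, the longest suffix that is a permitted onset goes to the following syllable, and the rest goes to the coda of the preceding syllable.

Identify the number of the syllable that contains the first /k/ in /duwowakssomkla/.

3

The vowels are u, o, a, o, a — 5 nuclei, so 5 syllables.
Between /u/ (V1) and /o/ (V2): /w/ → onset of the next syllable (single consonants are always licit onsets).
Between /o/ (V2) and /a/ (V3): /w/ → onset of the next syllable (single consonants are always licit onsets).
Between /a/ (V3) and /o/ (V4): cluster /kss/ — the longest permitted-onset suffix is /s/; onset = /s/, preceding coda = /ks/.
Between /o/ (V4) and /a/ (V5): cluster /mkl/ — the longest permitted-onset suffix is /l/; onset = /l/, preceding coda = /mk/.
Result: du.wo.waks.somk.la.
The first /k/ is in the coda of syllable 3 (/waks/).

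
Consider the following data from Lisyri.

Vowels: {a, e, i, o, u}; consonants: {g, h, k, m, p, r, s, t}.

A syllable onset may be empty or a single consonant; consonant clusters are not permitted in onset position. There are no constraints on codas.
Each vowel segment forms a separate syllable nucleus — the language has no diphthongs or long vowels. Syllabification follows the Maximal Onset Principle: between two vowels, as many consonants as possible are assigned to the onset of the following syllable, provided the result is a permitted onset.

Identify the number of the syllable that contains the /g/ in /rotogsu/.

2

Vowels present: o, o, u; each is a nucleus, giving 3 syllables.
σ1/σ2 boundary: /t/ → onset of the next syllable (single consonants are always licit onsets).
σ2/σ3 boundary: /gs/; trying suffixes from longest down, /s/ is the first permitted one, so coda /g/ | onset /s/.
Putting it together: ro.tog.su.
The /g/ is in the coda of syllable 2 (/tog/).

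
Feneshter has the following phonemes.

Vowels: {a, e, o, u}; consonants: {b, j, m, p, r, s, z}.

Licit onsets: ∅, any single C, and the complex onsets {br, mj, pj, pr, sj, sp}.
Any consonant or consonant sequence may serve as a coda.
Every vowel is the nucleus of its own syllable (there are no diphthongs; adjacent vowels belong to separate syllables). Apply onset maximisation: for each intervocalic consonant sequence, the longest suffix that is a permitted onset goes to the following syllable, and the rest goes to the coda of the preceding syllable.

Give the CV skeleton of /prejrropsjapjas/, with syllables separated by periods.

CCVCC.CVC.CCV.CCVC

Nuclei (vowels): e, o, a, a → 4 syllables.
σ1/σ2 boundary: /jrr/ splits as /jr/ + /r/ (/r/ is the longest suffix that is a licit onset).
σ2/σ3 boundary: cluster /psj/ — the longest permitted-onset suffix is /sj/; onset = /sj/, preceding coda = /p/.
σ3/σ4 boundary: cluster /pj/ — /pj/ is itself a permitted onset, so the whole cluster goes right; preceding coda = ∅.
Putting it together: prejr.rop.sja.pjas.
Mapping each syllable to C/V: /prejr/ → CCVCC, /rop/ → CVC, /sja/ → CCV, /pjas/ → CCVC.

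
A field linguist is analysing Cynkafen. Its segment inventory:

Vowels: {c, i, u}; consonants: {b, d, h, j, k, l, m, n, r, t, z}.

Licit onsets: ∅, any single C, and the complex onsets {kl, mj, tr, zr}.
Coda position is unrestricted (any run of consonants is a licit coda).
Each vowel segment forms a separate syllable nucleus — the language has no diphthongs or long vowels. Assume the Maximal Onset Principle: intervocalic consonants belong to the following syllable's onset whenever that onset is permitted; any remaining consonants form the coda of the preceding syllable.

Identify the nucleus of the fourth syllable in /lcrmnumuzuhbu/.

u

The vowels are c, u, u, u, u — 5 nuclei, so 5 syllables.
The fourth nucleus (vowel 4 from the left) is /u/.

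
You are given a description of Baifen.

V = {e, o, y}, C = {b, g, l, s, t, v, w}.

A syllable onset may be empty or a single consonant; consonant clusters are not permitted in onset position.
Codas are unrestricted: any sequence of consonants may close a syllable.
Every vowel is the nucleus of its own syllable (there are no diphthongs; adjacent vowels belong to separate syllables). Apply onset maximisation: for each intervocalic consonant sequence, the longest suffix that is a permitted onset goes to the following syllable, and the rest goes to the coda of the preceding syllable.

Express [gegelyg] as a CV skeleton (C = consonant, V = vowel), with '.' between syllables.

CV.CV.CVC

Vowels present: e, e, y; each is a nucleus, giving 3 syllables.
Between /e/ (V1) and /e/ (V2): /g/ is a single consonant, so it becomes the next onset.
Between /e/ (V2) and /y/ (V3): /l/ → onset of the next syllable (single consonants are always licit onsets).
Syllabification: ge.ge.lyg.
Mapping each syllable to C/V: /ge/ → CV, /ge/ → CV, /lyg/ → CVC.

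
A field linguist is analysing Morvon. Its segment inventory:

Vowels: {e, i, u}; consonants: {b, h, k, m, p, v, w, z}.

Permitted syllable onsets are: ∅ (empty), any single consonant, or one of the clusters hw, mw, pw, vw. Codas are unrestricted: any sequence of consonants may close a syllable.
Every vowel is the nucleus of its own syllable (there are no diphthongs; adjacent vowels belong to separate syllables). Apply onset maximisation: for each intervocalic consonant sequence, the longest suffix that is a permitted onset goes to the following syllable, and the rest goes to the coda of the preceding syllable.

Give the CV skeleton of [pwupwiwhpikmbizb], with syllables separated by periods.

CCV.CCVCC.CVCC.CVCC

Vowels present: u, i, i, i; each is a nucleus, giving 4 syllables.
Between /u/ (V1) and /i/ (V2): cluster /pw/ — /pw/ is itself a permitted onset, so the whole cluster goes right; preceding coda = ∅.
Between /i/ (V2) and /i/ (V3): cluster /whp/ — the longest permitted-onset suffix is /p/; onset = /p/, preceding coda = /wh/.
Between /i/ (V3) and /i/ (V4): /kmb/ splits as /km/ + /b/ (/b/ is the longest suffix that is a licit onset).
Syllabification: pwu.pwiwh.pikm.bizb.
Mapping each syllable to C/V: /pwu/ → CCV, /pwiwh/ → CCVCC, /pikm/ → CVCC, /bizb/ → CVCC.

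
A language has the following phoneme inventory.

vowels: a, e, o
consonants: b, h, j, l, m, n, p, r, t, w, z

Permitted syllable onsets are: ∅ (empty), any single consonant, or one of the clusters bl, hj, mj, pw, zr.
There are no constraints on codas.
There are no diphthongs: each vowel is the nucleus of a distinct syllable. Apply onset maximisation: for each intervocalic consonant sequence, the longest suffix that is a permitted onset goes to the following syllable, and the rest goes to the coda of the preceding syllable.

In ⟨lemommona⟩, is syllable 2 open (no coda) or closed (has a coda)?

closed

Nuclei (vowels): e, o, o, a → 4 syllables.
Between /e/ (V1) and /o/ (V2): just /m/ — single C goes to the following onset.
Between /o/ (V2) and /o/ (V3): cluster /mm/ — the longest permitted-onset suffix is /m/; onset = /m/, preceding coda = /m/.
Between /o/ (V3) and /a/ (V4): /n/ is a single consonant, so it becomes the next onset.
So the parse is le.mom.mo.na.
Syllable 2 is /mom/ with coda /m/, so it is closed.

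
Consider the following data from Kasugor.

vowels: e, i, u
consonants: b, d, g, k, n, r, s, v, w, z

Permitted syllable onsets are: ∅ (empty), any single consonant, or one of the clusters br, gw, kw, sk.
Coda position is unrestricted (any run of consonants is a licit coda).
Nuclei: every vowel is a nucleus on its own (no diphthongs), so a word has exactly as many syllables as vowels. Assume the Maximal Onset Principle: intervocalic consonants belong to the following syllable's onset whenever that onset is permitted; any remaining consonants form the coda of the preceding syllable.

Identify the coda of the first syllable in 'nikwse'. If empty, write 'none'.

kw

The vowels are i, e — 2 nuclei, so 2 syllables.
V1 /i/ – V2 /e/: /kws/ — longest licit onset from the right is /s/, leaving /kw/ as coda.
So the parse is nikw.se.
Syllable 1 is /nikw/: onset /n/, nucleus /i/, coda /kw/.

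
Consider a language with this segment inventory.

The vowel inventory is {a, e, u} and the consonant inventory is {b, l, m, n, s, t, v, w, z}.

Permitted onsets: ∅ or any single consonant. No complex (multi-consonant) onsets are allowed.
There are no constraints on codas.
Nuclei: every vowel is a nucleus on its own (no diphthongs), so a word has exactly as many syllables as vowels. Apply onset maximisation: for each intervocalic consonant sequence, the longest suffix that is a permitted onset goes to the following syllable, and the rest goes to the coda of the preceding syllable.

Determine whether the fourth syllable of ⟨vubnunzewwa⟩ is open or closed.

Vowels present: u, u, e, a; each is a nucleus, giving 4 syllables.
Between /u/ (V1) and /u/ (V2): /bn/; trying suffixes from longest down, /n/ is the first permitted one, so coda /b/ | onset /n/.
Between /u/ (V2) and /e/ (V3): /nz/ — longest licit onset from the right is /z/, leaving /n/ as coda.
Between /e/ (V3) and /a/ (V4): /ww/; trying suffixes from longest down, /w/ is the first permitted one, so coda /w/ | onset /w/.
Syllabification: vub.nun.zew.wa.
Syllable 4 is /wa/; it ends in its nucleus with no coda, so it is open.

open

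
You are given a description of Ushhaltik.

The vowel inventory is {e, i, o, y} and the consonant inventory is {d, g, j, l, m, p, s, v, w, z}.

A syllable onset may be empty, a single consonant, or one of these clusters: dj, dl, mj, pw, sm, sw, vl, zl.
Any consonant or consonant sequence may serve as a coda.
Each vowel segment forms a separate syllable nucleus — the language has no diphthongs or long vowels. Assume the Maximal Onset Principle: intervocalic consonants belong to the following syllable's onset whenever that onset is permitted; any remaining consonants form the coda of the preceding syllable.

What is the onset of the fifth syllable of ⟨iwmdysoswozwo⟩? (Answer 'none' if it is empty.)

Nuclei (vowels): i, y, o, o, o → 5 syllables.
/i…y/ gap (V1→V2): /wmd/ splits as /wm/ + /d/ (/d/ is the longest suffix that is a licit onset).
/y…o/ gap (V2→V3): just /s/ — single C goes to the following onset.
/o…o/ gap (V3→V4): /sw/ is a licit onset in full, so it all attaches to the next syllable.
/o…o/ gap (V4→V5): /zw/ — longest licit onset from the right is /w/, leaving /z/ as coda.
Syllabification: iwm.dy.so.swoz.wo.
Syllable 5 is /wo/: onset /w/, nucleus /o/, coda ∅.

w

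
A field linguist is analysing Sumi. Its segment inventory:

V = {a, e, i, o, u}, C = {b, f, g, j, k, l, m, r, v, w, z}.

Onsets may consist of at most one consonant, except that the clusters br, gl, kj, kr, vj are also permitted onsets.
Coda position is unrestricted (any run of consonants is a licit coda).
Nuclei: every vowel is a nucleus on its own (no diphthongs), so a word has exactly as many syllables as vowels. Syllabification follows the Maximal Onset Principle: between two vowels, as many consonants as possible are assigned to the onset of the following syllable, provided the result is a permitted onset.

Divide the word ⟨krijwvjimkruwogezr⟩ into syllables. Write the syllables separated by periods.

The vowels are i, i, u, o, e — 5 nuclei, so 5 syllables.
Between /i/ (V1) and /i/ (V2): /jwvj/ splits as /jw/ + /vj/ (/vj/ is the longest suffix that is a licit onset).
Between /i/ (V2) and /u/ (V3): /mkr/ — longest licit onset from the right is /kr/, leaving /m/ as coda.
Between /u/ (V3) and /o/ (V4): /w/ → onset of the next syllable (single consonants are always licit onsets).
Between /o/ (V4) and /e/ (V5): just /g/ — single C goes to the following onset.

krijw.vjim.kru.wo.gezr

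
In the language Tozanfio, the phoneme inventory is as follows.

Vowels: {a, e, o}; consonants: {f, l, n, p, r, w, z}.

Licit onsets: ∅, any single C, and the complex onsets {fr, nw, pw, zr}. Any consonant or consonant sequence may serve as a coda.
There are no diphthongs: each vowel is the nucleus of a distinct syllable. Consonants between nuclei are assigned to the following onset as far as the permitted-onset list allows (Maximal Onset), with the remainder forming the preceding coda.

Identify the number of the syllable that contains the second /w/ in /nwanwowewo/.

The vowels are a, o, e, o — 4 nuclei, so 4 syllables.
V1 /a/ – V2 /o/: /nw/ is a licit onset in full, so it all attaches to the next syllable.
V2 /o/ – V3 /e/: /w/ is a single consonant, so it becomes the next onset.
V3 /e/ – V4 /o/: /w/ → onset of the next syllable (single consonants are always licit onsets).
Result: nwa.nwo.we.wo.
The second /w/ is in the onset of syllable 2 (/nwo/).

2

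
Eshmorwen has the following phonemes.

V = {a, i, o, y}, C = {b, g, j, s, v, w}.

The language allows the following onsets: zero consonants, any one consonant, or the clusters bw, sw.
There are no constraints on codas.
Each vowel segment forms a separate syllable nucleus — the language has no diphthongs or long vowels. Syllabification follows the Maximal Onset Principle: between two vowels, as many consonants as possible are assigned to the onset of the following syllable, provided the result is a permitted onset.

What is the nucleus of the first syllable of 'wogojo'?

o

Vowels present: o, o, o; each is a nucleus, giving 3 syllables.
The first nucleus (vowel 1 from the left) is /o/.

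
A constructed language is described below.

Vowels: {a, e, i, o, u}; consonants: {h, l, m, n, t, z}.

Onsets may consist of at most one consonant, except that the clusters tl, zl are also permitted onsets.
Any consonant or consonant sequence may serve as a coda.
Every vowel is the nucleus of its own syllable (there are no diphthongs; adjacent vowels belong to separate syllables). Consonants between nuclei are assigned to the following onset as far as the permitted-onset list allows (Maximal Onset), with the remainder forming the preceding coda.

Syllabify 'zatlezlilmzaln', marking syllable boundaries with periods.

Nuclei (vowels): a, e, i, a → 4 syllables.
σ1/σ2 boundary: cluster /tl/ — /tl/ is itself a permitted onset, so the whole cluster goes right; preceding coda = ∅.
σ2/σ3 boundary: /zl/ — entire cluster is a permitted onset → onset /zl/, coda ∅.
σ3/σ4 boundary: /lmz/ — longest licit onset from the right is /z/, leaving /lm/ as coda.

za.tle.zlilm.zaln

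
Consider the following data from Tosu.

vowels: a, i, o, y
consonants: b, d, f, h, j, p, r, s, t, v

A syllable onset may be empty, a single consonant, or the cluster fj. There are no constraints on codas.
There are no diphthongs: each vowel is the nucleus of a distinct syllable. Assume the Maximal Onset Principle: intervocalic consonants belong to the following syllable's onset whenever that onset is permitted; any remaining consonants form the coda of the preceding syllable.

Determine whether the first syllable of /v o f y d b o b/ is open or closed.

open

Vowels present: o, y, o; each is a nucleus, giving 3 syllables.
Between /o/ (V1) and /y/ (V2): /f/ is a single consonant, so it becomes the next onset.
Between /y/ (V2) and /o/ (V3): /db/ splits as /d/ + /b/ (/b/ is the longest suffix that is a licit onset).
So the parse is vo.fyd.bob.
Syllable 1 is /vo/; it ends in its nucleus with no coda, so it is open.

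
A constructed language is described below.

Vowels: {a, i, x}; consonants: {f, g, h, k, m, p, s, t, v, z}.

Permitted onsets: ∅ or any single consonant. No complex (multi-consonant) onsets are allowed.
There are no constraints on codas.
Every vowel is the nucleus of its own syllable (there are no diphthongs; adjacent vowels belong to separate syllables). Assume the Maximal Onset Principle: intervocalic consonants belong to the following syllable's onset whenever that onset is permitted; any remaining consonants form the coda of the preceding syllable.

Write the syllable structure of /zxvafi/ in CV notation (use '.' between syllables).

Vowels present: x, a, i; each is a nucleus, giving 3 syllables.
Between /x/ (V1) and /a/ (V2): just /v/ — single C goes to the following onset.
Between /a/ (V2) and /i/ (V3): /f/ is a single consonant, so it becomes the next onset.
Putting it together: zx.va.fi.
Mapping each syllable to C/V: /zx/ → CV, /va/ → CV, /fi/ → CV.

CV.CV.CV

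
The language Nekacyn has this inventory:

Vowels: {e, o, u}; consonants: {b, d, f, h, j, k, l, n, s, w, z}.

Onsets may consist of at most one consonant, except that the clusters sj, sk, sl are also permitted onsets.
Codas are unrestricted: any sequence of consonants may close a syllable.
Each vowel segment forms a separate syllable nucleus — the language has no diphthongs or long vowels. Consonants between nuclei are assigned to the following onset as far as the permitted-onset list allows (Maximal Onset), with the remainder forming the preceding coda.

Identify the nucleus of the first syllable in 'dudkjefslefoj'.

The vowels are u, e, e, o — 4 nuclei, so 4 syllables.
The first nucleus (vowel 1 from the left) is /u/.

u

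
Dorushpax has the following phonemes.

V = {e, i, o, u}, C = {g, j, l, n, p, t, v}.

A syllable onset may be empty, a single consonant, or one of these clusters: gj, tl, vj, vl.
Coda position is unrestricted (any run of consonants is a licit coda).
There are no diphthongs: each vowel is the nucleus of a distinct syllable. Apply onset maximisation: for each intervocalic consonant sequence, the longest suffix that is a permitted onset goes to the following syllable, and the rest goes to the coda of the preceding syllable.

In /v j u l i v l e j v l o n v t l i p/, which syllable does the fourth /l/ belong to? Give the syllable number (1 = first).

Nuclei (vowels): u, i, e, o, i → 5 syllables.
Between /u/ (V1) and /i/ (V2): /l/ → onset of the next syllable (single consonants are always licit onsets).
Between /i/ (V2) and /e/ (V3): /vl/ is a licit onset in full, so it all attaches to the next syllable.
Between /e/ (V3) and /o/ (V4): /jvl/ splits as /j/ + /vl/ (/vl/ is the longest suffix that is a licit onset).
Between /o/ (V4) and /i/ (V5): /nvtl/ splits as /nv/ + /tl/ (/tl/ is the longest suffix that is a licit onset).
So the parse is vju.li.vlej.vlonv.tlip.
The fourth /l/ is in the onset of syllable 5 (/tlip/).

5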